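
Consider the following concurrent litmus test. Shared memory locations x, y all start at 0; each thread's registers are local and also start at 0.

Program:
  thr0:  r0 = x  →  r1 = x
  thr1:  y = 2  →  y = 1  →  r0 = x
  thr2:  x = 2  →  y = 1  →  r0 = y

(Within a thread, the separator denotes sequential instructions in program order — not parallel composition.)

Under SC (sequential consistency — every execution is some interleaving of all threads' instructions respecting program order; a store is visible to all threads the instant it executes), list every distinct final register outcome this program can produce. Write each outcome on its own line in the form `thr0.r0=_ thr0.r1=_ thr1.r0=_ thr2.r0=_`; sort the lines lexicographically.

thr0.r0=0 thr0.r1=0 thr1.r0=0 thr2.r0=1
thr0.r0=0 thr0.r1=0 thr1.r0=2 thr2.r0=1
thr0.r0=0 thr0.r1=0 thr1.r0=2 thr2.r0=2
thr0.r0=0 thr0.r1=2 thr1.r0=0 thr2.r0=1
thr0.r0=0 thr0.r1=2 thr1.r0=2 thr2.r0=1
thr0.r0=0 thr0.r1=2 thr1.r0=2 thr2.r0=2
thr0.r0=2 thr0.r1=2 thr1.r0=0 thr2.r0=1
thr0.r0=2 thr0.r1=2 thr1.r0=2 thr2.r0=1
thr0.r0=2 thr0.r1=2 thr1.r0=2 thr2.r0=2

outcome vector order: (thr0.r0,thr0.r1,thr1.r0,thr2.r0)
|SC outcomes| = 9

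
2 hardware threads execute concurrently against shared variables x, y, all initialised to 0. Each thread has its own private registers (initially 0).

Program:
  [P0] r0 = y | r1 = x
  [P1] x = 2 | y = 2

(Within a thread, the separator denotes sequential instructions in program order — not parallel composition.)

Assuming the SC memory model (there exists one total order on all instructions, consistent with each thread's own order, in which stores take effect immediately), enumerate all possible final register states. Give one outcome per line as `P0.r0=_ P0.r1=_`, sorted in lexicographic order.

P0.r0=0 P0.r1=0
P0.r0=0 P0.r1=2
P0.r0=2 P0.r1=2

outcome vector order: (P0.r0,P0.r1)
|SC outcomes| = 3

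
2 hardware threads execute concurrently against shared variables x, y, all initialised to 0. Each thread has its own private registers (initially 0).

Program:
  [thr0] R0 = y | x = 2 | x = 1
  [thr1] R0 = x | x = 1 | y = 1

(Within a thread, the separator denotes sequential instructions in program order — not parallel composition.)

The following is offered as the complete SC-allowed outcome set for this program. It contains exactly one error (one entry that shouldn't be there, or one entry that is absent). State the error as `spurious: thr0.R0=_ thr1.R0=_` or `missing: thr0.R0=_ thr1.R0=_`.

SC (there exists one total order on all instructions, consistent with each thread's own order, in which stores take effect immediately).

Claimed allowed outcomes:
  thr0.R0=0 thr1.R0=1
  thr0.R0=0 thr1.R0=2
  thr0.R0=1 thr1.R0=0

missing: thr0.R0=0 thr1.R0=0

outcome vector order: (thr0.R0,thr1.R0)
under SC → <0 0> <0 1> <0 2> <1 0>
SC∖claimed = {<0 0>}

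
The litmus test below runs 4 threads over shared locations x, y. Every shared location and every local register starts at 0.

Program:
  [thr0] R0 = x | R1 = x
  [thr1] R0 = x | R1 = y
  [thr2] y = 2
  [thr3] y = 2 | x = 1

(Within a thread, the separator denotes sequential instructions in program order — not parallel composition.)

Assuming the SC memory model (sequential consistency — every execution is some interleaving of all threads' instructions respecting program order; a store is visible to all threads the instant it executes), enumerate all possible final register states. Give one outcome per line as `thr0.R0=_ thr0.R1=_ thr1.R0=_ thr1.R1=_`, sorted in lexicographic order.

thr0.R0=0 thr0.R1=0 thr1.R0=0 thr1.R1=0
thr0.R0=0 thr0.R1=0 thr1.R0=0 thr1.R1=2
thr0.R0=0 thr0.R1=0 thr1.R0=1 thr1.R1=2
thr0.R0=0 thr0.R1=1 thr1.R0=0 thr1.R1=0
thr0.R0=0 thr0.R1=1 thr1.R0=0 thr1.R1=2
thr0.R0=0 thr0.R1=1 thr1.R0=1 thr1.R1=2
thr0.R0=1 thr0.R1=1 thr1.R0=0 thr1.R1=0
thr0.R0=1 thr0.R1=1 thr1.R0=0 thr1.R1=2
thr0.R0=1 thr0.R1=1 thr1.R0=1 thr1.R1=2

outcome vector order: (thr0.R0,thr0.R1,thr1.R0,thr1.R1)
|SC outcomes| = 9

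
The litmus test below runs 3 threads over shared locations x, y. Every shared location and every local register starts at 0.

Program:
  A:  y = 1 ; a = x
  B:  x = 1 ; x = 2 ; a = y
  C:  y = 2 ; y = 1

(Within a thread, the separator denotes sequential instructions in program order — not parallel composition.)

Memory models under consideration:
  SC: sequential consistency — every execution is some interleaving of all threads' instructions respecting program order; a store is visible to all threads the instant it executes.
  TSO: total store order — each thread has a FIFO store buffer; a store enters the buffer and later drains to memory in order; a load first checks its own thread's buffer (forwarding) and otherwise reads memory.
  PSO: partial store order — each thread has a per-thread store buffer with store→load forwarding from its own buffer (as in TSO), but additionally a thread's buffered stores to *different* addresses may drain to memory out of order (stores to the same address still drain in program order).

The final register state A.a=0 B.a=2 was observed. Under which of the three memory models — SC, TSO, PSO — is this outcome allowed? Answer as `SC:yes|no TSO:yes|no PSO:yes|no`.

outcome vector order: (A.a,B.a)
under SC → <0 1> <0 2> <1 1> <1 2> <2 0> <2 1> <2 2>
under TSO → <0 0> <0 1> <0 2> <1 0> <1 1> <1 2> <2 0> <2 1> <2 2>
under PSO → <0 0> <0 1> <0 2> <1 0> <1 1> <1 2> <2 0> <2 1> <2 2>
target <0 2> ∈ {SC,TSO,PSO}

SC:yes TSO:yes PSO:yes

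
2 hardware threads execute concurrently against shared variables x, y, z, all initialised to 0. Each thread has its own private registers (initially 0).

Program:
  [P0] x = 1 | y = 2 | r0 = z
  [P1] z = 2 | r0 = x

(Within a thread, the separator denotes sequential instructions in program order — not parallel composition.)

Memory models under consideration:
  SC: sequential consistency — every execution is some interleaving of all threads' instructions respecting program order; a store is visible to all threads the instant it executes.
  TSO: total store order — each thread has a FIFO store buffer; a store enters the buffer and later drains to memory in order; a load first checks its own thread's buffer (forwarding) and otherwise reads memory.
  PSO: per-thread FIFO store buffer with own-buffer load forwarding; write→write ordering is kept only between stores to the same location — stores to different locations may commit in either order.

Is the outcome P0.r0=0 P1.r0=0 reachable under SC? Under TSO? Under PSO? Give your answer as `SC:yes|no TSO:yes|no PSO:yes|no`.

outcome vector order: (P0.r0,P1.r0)
[SC] allowed = {(0,1), (2,0), (2,1)}
[TSO] allowed = {(0,0), (0,1), (2,0), (2,1)}
[PSO] allowed = {(0,0), (0,1), (2,0), (2,1)}
target (0,0) ∈ {TSO,PSO}

SC:no TSO:yes PSO:yes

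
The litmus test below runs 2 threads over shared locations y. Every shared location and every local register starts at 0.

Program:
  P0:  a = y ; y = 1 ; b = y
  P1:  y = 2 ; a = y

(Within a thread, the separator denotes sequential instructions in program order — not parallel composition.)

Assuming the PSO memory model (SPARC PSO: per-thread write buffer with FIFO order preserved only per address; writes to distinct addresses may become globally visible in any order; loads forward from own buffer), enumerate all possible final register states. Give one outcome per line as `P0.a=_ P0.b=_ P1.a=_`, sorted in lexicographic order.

P0.a=0 P0.b=1 P1.a=1
P0.a=0 P0.b=1 P1.a=2
P0.a=0 P0.b=2 P1.a=2
P0.a=2 P0.b=1 P1.a=1
P0.a=2 P0.b=1 P1.a=2

outcome vector order: (P0.a,P0.b,P1.a)
|PSO outcomes| = 5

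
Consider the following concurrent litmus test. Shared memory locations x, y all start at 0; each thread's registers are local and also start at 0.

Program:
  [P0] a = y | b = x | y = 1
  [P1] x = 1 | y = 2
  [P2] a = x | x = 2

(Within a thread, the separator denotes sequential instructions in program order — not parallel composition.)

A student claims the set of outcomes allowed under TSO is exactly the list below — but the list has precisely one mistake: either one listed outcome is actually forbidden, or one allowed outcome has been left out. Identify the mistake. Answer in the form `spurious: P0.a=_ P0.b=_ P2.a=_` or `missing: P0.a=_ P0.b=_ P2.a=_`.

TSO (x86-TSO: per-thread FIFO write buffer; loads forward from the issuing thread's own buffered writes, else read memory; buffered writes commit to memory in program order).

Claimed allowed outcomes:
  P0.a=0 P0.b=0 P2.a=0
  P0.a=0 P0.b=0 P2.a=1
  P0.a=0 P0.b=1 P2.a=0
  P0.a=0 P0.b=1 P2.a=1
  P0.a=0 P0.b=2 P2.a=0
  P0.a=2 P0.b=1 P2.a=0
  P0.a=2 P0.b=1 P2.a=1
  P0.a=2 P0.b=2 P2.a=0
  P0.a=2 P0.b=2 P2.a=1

missing: P0.a=0 P0.b=2 P2.a=1

outcome vector order: (P0.a,P0.b,P2.a)
TSO: 10 outcomes — {<0 0 0> <0 0 1> <0 1 0> <0 1 1> <0 2 0> <0 2 1> <2 1 0> <2 1 1> <2 2 0> <2 2 1>}
TSO∖claimed = {<0 2 1>}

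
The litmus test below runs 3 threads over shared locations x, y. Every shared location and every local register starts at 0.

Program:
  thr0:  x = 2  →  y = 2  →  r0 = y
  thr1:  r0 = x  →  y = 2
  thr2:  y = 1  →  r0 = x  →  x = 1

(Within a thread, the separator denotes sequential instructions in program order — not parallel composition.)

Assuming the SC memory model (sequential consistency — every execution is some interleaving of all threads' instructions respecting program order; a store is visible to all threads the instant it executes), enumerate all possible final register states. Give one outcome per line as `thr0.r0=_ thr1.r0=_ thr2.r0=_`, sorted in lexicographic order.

thr0.r0=1 thr1.r0=0 thr2.r0=2
thr0.r0=1 thr1.r0=1 thr2.r0=2
thr0.r0=1 thr1.r0=2 thr2.r0=2
thr0.r0=2 thr1.r0=0 thr2.r0=0
thr0.r0=2 thr1.r0=0 thr2.r0=2
thr0.r0=2 thr1.r0=1 thr2.r0=0
thr0.r0=2 thr1.r0=1 thr2.r0=2
thr0.r0=2 thr1.r0=2 thr2.r0=0
thr0.r0=2 thr1.r0=2 thr2.r0=2

outcome vector order: (thr0.r0,thr1.r0,thr2.r0)
|SC outcomes| = 9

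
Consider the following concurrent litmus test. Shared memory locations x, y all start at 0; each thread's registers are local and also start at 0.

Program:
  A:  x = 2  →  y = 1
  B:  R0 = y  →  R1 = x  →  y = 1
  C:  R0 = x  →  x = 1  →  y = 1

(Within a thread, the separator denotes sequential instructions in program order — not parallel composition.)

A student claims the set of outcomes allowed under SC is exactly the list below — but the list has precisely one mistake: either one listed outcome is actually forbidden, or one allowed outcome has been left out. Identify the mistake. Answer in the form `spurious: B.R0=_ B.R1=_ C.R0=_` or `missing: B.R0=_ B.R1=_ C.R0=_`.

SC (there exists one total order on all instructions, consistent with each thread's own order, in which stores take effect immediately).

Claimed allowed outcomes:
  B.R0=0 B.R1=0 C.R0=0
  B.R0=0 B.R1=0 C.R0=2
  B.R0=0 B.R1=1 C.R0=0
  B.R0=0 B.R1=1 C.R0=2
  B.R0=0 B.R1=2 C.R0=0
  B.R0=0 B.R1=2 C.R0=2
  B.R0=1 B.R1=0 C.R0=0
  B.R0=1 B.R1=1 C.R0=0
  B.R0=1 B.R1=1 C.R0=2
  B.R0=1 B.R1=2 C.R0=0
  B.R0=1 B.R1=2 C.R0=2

spurious: B.R0=1 B.R1=0 C.R0=0

outcome vector order: (B.R0,B.R1,C.R0)
[SC] allowed = {(0,0,0); (0,0,2); (0,1,0); (0,1,2); (0,2,0); (0,2,2); (1,1,0); (1,1,2); (1,2,0); (1,2,2)}
claimed∖SC = {(1,0,0)}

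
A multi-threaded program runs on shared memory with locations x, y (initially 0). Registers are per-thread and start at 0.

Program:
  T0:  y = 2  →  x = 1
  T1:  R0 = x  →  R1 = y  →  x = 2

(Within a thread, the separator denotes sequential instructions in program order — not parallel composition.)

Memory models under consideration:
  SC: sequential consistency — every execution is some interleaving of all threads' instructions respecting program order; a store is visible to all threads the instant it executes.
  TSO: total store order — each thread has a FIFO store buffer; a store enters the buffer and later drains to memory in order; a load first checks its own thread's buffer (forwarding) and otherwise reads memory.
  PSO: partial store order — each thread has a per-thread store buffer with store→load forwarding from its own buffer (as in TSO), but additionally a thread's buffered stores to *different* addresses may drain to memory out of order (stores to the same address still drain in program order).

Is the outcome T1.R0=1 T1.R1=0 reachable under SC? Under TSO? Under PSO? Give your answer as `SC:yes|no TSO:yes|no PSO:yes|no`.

outcome vector order: (T1.R0,T1.R1)
SC (3): 0/0; 0/2; 1/2
TSO (3): 0/0; 0/2; 1/2
PSO (4): 0/0; 0/2; 1/0; 1/2
target 1/0 ∈ {PSO}

SC:no TSO:no PSO:yes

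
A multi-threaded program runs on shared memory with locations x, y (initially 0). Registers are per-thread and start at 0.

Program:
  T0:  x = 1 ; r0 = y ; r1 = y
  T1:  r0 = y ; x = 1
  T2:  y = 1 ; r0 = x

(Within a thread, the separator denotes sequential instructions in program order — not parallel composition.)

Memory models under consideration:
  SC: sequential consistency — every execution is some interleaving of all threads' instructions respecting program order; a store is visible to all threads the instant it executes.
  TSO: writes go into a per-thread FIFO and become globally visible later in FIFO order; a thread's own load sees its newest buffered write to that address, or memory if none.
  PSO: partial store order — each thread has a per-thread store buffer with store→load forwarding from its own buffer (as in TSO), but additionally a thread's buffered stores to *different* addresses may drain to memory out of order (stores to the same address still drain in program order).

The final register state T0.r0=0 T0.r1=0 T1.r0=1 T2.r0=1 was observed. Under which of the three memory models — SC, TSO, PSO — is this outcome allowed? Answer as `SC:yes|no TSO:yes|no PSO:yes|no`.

outcome vector order: (T0.r0,T0.r1,T1.r0,T2.r0)
[SC] allowed = {0001 0011 0101 0111 1100 1101 1110 1111}
[TSO] allowed = {0000 0001 0010 0011 0100 0101 0110 0111 1100 1101 1110 1111}
[PSO] allowed = {0000 0001 0010 0011 0100 0101 0110 0111 1100 1101 1110 1111}
target 0011 ∈ {SC,TSO,PSO}

SC:yes TSO:yes PSO:yes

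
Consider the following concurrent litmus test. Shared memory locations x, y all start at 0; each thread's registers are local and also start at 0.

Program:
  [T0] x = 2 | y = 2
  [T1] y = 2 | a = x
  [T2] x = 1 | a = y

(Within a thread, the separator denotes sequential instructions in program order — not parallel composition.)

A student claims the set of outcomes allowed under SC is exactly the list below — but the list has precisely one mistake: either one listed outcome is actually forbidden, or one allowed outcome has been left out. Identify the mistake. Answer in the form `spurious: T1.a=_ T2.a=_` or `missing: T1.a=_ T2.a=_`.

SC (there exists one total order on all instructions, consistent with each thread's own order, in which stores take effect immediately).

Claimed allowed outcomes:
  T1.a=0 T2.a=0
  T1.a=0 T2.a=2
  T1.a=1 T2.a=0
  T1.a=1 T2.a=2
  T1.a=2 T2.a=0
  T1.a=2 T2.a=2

spurious: T1.a=0 T2.a=0

outcome vector order: (T1.a,T2.a)
SC (5): (0,2), (1,0), (1,2), (2,0), (2,2)
claimed∖SC = {(0,0)}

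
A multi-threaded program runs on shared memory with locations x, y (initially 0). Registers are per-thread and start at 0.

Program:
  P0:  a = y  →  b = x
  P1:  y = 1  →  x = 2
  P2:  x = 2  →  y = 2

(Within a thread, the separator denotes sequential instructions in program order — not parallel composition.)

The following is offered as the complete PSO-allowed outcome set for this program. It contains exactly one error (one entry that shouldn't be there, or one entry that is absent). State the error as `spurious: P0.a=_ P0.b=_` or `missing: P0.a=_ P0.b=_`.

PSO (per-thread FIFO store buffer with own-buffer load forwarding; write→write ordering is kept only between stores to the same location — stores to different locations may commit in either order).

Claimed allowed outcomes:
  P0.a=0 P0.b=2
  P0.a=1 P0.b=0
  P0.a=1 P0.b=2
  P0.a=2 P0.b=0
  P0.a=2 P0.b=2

outcome vector order: (P0.a,P0.b)
under PSO → 00 02 10 12 20 22
PSO∖claimed = {00}

missing: P0.a=0 P0.b=0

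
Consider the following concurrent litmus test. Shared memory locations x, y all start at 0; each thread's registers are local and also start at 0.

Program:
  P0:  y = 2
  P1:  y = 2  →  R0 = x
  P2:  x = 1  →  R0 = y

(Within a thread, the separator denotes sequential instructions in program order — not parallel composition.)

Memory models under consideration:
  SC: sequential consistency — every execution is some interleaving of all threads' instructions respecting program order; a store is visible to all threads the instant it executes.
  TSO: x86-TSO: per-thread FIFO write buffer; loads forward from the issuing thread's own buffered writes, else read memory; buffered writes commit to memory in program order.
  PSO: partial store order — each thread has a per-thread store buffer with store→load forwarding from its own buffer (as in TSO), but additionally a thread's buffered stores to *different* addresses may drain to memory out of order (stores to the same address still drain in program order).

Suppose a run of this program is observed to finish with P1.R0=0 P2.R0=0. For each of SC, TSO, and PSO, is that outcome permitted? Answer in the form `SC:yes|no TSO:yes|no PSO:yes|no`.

SC:no TSO:yes PSO:yes

outcome vector order: (P1.R0,P2.R0)
[SC] allowed = {02; 10; 12}
[TSO] allowed = {00; 02; 10; 12}
[PSO] allowed = {00; 02; 10; 12}
target 00 ∈ {TSO,PSO}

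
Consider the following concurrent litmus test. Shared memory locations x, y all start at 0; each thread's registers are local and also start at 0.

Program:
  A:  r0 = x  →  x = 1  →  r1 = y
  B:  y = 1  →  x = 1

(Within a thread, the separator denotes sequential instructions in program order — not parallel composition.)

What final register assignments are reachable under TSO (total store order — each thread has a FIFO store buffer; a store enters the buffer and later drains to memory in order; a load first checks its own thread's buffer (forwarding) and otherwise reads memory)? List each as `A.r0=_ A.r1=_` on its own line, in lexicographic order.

outcome vector order: (A.r0,A.r1)
|TSO outcomes| = 3

A.r0=0 A.r1=0
A.r0=0 A.r1=1
A.r0=1 A.r1=1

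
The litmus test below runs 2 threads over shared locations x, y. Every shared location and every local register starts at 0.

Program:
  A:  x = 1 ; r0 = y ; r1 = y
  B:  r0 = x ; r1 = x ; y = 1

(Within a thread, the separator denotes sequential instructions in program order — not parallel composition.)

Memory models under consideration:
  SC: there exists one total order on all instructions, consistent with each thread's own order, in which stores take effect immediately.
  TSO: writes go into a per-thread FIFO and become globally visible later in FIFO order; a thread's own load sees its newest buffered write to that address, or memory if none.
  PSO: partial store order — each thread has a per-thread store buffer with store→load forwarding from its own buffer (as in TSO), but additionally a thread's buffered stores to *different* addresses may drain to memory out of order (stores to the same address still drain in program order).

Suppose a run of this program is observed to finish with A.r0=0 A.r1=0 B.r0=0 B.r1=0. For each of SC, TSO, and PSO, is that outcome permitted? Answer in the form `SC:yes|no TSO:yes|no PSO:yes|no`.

SC:yes TSO:yes PSO:yes

outcome vector order: (A.r0,A.r1,B.r0,B.r1)
under SC → 0/0/0/0; 0/0/0/1; 0/0/1/1; 0/1/0/0; 0/1/0/1; 0/1/1/1; 1/1/0/0; 1/1/0/1; 1/1/1/1
under TSO → 0/0/0/0; 0/0/0/1; 0/0/1/1; 0/1/0/0; 0/1/0/1; 0/1/1/1; 1/1/0/0; 1/1/0/1; 1/1/1/1
under PSO → 0/0/0/0; 0/0/0/1; 0/0/1/1; 0/1/0/0; 0/1/0/1; 0/1/1/1; 1/1/0/0; 1/1/0/1; 1/1/1/1
target 0/0/0/0 ∈ {SC,TSO,PSO}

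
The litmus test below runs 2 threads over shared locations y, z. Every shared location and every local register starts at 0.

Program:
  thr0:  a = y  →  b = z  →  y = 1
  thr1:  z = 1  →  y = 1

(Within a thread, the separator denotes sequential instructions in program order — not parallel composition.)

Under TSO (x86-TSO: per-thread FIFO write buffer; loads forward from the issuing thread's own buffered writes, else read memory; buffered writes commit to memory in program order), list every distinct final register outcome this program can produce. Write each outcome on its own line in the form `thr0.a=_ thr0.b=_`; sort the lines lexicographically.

outcome vector order: (thr0.a,thr0.b)
|TSO outcomes| = 3

thr0.a=0 thr0.b=0
thr0.a=0 thr0.b=1
thr0.a=1 thr0.b=1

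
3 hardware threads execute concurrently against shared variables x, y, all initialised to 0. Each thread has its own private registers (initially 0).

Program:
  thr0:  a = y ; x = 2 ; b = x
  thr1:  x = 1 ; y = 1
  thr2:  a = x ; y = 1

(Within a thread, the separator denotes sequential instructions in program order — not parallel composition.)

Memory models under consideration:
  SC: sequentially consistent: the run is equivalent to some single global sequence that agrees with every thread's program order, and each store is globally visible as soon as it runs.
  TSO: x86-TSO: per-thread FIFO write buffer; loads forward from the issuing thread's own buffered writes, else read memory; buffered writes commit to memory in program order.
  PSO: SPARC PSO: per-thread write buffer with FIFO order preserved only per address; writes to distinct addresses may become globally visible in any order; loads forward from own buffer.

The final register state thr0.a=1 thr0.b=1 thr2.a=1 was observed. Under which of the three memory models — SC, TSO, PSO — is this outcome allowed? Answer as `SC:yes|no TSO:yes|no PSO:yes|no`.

SC:no TSO:no PSO:yes

outcome vector order: (thr0.a,thr0.b,thr2.a)
SC (10): 010; 011; 012; 020; 021; 022; 110; 120; 121; 122
TSO (10): 010; 011; 012; 020; 021; 022; 110; 120; 121; 122
PSO (12): 010; 011; 012; 020; 021; 022; 110; 111; 112; 120; 121; 122
target 111 ∈ {PSO}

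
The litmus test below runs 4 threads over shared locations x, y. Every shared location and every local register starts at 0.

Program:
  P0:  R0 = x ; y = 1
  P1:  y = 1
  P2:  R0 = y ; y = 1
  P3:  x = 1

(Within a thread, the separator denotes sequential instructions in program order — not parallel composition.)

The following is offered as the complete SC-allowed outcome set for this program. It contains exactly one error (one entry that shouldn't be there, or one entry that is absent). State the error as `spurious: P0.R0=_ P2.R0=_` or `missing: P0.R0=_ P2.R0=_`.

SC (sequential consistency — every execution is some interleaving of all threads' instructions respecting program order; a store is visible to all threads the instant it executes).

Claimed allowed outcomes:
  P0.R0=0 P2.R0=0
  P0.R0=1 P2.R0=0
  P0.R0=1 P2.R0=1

outcome vector order: (P0.R0,P2.R0)
SC (4): 0/0 0/1 1/0 1/1
SC∖claimed = {0/1}

missing: P0.R0=0 P2.R0=1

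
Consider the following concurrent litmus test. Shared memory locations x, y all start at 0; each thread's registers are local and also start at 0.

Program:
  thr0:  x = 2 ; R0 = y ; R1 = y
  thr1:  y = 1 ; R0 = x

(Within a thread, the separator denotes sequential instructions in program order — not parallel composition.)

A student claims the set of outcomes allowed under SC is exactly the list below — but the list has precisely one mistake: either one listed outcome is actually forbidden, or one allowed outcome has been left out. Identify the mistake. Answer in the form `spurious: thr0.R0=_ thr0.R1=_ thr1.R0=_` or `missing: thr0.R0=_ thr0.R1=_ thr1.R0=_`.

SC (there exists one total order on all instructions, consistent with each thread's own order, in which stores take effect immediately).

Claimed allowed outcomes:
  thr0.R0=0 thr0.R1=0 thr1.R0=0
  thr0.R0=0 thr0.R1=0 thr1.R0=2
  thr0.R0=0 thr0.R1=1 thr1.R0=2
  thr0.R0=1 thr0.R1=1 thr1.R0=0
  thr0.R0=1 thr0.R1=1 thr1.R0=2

spurious: thr0.R0=0 thr0.R1=0 thr1.R0=0

outcome vector order: (thr0.R0,thr0.R1,thr1.R0)
SC: 4 outcomes — {(0,0,2), (0,1,2), (1,1,0), (1,1,2)}
claimed∖SC = {(0,0,0)}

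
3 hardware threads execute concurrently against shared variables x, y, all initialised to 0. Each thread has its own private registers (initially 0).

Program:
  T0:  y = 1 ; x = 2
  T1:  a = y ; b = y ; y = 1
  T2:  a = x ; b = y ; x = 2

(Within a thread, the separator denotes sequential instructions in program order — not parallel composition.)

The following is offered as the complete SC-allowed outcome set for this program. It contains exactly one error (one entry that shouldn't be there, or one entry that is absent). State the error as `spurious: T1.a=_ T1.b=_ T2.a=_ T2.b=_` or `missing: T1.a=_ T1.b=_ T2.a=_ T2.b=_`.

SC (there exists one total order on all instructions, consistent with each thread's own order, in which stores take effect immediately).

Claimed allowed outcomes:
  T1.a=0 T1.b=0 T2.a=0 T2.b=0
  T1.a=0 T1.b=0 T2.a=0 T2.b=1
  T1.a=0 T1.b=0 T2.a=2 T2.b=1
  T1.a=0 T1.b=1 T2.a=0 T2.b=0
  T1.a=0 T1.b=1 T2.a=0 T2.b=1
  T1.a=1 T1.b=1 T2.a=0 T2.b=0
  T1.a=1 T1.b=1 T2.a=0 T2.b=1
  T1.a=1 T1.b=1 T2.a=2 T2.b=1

missing: T1.a=0 T1.b=1 T2.a=2 T2.b=1

outcome vector order: (T1.a,T1.b,T2.a,T2.b)
[SC] allowed = {0/0/0/0, 0/0/0/1, 0/0/2/1, 0/1/0/0, 0/1/0/1, 0/1/2/1, 1/1/0/0, 1/1/0/1, 1/1/2/1}
SC∖claimed = {0/1/2/1}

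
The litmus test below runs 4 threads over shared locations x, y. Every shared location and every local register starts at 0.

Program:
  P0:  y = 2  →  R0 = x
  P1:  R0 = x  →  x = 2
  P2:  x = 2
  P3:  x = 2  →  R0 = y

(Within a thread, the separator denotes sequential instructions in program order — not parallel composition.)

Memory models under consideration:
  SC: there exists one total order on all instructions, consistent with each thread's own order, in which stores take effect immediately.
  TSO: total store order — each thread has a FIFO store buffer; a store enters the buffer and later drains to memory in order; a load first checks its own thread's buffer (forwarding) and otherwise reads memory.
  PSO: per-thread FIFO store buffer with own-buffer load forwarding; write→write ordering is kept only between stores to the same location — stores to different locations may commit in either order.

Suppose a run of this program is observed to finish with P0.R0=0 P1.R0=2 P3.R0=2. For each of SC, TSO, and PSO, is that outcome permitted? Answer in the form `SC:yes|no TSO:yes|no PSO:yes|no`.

outcome vector order: (P0.R0,P1.R0,P3.R0)
[SC] allowed = {0/0/2; 0/2/2; 2/0/0; 2/0/2; 2/2/0; 2/2/2}
[TSO] allowed = {0/0/0; 0/0/2; 0/2/0; 0/2/2; 2/0/0; 2/0/2; 2/2/0; 2/2/2}
[PSO] allowed = {0/0/0; 0/0/2; 0/2/0; 0/2/2; 2/0/0; 2/0/2; 2/2/0; 2/2/2}
target 0/2/2 ∈ {SC,TSO,PSO}

SC:yes TSO:yes PSO:yes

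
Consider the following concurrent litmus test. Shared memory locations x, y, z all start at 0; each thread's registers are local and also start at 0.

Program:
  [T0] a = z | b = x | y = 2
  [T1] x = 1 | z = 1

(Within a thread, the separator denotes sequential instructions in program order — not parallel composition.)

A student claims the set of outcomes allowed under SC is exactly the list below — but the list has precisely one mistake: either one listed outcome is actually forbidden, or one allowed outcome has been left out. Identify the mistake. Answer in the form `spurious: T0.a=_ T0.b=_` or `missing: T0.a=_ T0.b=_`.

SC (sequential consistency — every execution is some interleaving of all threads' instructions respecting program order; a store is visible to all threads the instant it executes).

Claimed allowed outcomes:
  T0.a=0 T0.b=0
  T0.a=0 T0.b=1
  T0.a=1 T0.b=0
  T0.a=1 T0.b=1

outcome vector order: (T0.a,T0.b)
SC (3): 00, 01, 11
claimed∖SC = {10}

spurious: T0.a=1 T0.b=0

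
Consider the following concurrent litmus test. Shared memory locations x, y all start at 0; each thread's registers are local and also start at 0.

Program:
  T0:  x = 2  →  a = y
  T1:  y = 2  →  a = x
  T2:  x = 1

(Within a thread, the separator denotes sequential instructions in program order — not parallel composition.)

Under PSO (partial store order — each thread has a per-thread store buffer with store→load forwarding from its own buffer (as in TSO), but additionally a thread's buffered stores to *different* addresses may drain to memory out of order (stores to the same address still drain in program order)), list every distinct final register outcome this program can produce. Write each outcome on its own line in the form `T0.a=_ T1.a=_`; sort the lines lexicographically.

T0.a=0 T1.a=0
T0.a=0 T1.a=1
T0.a=0 T1.a=2
T0.a=2 T1.a=0
T0.a=2 T1.a=1
T0.a=2 T1.a=2

outcome vector order: (T0.a,T1.a)
|PSO outcomes| = 6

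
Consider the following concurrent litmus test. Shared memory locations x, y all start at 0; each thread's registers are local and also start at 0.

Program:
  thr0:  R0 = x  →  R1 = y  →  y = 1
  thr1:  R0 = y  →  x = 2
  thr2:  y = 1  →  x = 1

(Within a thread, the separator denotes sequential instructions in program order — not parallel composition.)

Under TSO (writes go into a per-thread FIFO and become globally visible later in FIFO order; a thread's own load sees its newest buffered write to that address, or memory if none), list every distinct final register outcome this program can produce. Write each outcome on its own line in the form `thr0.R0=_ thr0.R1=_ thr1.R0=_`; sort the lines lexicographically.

thr0.R0=0 thr0.R1=0 thr1.R0=0
thr0.R0=0 thr0.R1=0 thr1.R0=1
thr0.R0=0 thr0.R1=1 thr1.R0=0
thr0.R0=0 thr0.R1=1 thr1.R0=1
thr0.R0=1 thr0.R1=1 thr1.R0=0
thr0.R0=1 thr0.R1=1 thr1.R0=1
thr0.R0=2 thr0.R1=0 thr1.R0=0
thr0.R0=2 thr0.R1=1 thr1.R0=0
thr0.R0=2 thr0.R1=1 thr1.R0=1

outcome vector order: (thr0.R0,thr0.R1,thr1.R0)
|TSO outcomes| = 9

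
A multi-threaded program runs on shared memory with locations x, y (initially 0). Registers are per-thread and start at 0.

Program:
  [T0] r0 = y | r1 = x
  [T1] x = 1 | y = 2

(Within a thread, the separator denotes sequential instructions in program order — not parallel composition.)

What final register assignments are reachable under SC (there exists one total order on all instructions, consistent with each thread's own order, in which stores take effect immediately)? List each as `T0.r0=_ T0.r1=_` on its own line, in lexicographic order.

outcome vector order: (T0.r0,T0.r1)
|SC outcomes| = 3

T0.r0=0 T0.r1=0
T0.r0=0 T0.r1=1
T0.r0=2 T0.r1=1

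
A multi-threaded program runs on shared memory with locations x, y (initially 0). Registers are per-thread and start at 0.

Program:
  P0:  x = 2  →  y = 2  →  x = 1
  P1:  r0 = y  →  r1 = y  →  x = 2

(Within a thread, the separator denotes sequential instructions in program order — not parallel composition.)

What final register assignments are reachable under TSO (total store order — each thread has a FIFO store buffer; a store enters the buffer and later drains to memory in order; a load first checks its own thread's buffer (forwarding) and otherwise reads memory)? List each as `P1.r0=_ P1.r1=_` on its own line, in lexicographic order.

P1.r0=0 P1.r1=0
P1.r0=0 P1.r1=2
P1.r0=2 P1.r1=2

outcome vector order: (P1.r0,P1.r1)
|TSO outcomes| = 3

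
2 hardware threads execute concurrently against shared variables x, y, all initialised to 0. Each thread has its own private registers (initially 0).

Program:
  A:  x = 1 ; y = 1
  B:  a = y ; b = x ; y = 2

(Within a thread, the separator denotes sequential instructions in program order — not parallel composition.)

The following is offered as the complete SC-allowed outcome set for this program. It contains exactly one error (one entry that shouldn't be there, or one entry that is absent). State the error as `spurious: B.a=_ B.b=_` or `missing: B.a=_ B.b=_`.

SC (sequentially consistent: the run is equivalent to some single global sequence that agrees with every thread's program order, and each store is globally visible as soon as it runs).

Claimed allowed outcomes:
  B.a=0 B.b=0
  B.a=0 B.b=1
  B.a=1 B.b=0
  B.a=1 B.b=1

spurious: B.a=1 B.b=0

outcome vector order: (B.a,B.b)
SC (3): 0/0; 0/1; 1/1
claimed∖SC = {1/0}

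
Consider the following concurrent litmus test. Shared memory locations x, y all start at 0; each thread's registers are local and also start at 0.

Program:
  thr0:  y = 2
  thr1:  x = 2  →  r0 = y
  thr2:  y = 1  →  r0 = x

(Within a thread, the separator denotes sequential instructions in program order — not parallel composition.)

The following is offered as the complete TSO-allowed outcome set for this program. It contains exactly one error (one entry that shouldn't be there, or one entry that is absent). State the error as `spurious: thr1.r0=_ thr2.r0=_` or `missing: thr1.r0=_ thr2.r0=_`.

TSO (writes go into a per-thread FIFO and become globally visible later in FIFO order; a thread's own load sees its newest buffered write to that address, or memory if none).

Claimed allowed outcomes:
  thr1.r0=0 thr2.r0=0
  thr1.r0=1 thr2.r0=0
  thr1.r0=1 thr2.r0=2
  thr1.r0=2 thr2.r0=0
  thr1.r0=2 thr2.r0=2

missing: thr1.r0=0 thr2.r0=2

outcome vector order: (thr1.r0,thr2.r0)
TSO (6): 00, 02, 10, 12, 20, 22
TSO∖claimed = {02}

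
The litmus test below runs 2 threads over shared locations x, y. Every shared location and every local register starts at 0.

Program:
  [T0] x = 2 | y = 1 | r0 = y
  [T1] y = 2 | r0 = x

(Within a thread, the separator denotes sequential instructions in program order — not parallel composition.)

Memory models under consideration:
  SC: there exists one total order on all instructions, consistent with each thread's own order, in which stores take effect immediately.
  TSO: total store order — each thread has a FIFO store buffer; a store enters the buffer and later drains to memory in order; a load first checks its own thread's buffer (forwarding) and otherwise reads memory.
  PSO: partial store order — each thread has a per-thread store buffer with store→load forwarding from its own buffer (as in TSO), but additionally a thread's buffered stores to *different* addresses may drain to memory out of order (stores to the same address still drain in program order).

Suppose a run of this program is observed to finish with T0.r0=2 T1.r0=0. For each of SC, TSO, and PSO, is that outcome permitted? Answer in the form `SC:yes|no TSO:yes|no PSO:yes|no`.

SC:no TSO:yes PSO:yes

outcome vector order: (T0.r0,T1.r0)
SC (3): <1 0>, <1 2>, <2 2>
TSO (4): <1 0>, <1 2>, <2 0>, <2 2>
PSO (4): <1 0>, <1 2>, <2 0>, <2 2>
target <2 0> ∈ {TSO,PSO}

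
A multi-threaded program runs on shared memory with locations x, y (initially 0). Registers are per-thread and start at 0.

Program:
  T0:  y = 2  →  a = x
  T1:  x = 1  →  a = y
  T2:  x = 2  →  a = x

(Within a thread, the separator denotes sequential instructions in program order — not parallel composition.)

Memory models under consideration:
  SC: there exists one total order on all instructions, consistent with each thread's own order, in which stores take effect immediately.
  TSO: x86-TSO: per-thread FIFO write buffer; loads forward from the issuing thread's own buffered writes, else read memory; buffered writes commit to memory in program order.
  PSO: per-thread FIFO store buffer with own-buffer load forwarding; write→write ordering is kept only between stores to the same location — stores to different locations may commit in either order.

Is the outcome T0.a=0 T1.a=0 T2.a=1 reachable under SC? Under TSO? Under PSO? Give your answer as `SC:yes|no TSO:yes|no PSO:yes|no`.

outcome vector order: (T0.a,T1.a,T2.a)
under SC → (0,2,1); (0,2,2); (1,0,1); (1,0,2); (1,2,1); (1,2,2); (2,0,2); (2,2,1); (2,2,2)
under TSO → (0,0,1); (0,0,2); (0,2,1); (0,2,2); (1,0,1); (1,0,2); (1,2,1); (1,2,2); (2,0,1); (2,0,2); (2,2,1); (2,2,2)
under PSO → (0,0,1); (0,0,2); (0,2,1); (0,2,2); (1,0,1); (1,0,2); (1,2,1); (1,2,2); (2,0,1); (2,0,2); (2,2,1); (2,2,2)
target (0,0,1) ∈ {TSO,PSO}

SC:no TSO:yes PSO:yes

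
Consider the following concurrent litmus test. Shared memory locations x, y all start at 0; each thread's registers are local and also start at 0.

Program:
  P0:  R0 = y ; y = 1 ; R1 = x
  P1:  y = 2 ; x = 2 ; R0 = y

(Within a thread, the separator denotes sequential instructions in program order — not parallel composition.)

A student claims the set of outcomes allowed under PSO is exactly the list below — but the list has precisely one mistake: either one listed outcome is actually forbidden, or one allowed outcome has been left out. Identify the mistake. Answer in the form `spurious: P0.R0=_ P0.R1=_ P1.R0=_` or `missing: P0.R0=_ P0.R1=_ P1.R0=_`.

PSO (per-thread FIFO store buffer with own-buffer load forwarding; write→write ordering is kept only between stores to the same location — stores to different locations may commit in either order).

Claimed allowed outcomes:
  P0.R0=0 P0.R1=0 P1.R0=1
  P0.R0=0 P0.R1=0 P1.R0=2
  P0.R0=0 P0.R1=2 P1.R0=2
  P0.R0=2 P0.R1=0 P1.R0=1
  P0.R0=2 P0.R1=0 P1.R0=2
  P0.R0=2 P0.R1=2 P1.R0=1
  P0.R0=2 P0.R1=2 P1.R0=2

outcome vector order: (P0.R0,P0.R1,P1.R0)
PSO: 8 outcomes — {<0 0 1>; <0 0 2>; <0 2 1>; <0 2 2>; <2 0 1>; <2 0 2>; <2 2 1>; <2 2 2>}
PSO∖claimed = {<0 2 1>}

missing: P0.R0=0 P0.R1=2 P1.R0=1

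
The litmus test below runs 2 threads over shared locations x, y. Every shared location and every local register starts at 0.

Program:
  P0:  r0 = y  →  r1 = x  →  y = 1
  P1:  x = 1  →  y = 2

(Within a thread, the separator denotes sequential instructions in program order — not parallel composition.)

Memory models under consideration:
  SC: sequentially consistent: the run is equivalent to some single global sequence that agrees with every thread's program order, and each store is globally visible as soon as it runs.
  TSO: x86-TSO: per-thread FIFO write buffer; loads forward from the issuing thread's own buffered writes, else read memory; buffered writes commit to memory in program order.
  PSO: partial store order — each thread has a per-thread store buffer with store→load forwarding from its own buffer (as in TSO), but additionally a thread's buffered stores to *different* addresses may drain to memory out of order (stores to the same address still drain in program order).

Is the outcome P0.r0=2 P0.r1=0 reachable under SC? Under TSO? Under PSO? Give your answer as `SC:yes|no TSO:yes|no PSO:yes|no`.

SC:no TSO:no PSO:yes

outcome vector order: (P0.r0,P0.r1)
[SC] allowed = {(0,0) (0,1) (2,1)}
[TSO] allowed = {(0,0) (0,1) (2,1)}
[PSO] allowed = {(0,0) (0,1) (2,0) (2,1)}
target (2,0) ∈ {PSO}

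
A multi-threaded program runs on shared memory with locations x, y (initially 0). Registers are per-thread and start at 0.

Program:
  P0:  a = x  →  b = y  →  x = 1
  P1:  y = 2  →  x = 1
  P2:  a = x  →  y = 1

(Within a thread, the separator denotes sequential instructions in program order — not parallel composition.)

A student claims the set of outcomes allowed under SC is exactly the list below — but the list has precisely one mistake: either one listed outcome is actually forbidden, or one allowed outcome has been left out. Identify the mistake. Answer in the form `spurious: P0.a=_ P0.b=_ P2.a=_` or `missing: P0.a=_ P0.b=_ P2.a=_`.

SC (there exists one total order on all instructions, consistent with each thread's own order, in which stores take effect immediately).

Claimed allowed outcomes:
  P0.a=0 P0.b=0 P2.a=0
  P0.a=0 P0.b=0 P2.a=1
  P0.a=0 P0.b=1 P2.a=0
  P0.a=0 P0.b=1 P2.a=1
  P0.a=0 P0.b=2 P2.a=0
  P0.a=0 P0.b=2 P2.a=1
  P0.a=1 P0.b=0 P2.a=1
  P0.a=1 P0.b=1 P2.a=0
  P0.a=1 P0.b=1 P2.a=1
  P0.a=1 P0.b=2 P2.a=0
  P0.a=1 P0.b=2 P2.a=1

spurious: P0.a=1 P0.b=0 P2.a=1

outcome vector order: (P0.a,P0.b,P2.a)
SC (10): (0,0,0), (0,0,1), (0,1,0), (0,1,1), (0,2,0), (0,2,1), (1,1,0), (1,1,1), (1,2,0), (1,2,1)
claimed∖SC = {(1,0,1)}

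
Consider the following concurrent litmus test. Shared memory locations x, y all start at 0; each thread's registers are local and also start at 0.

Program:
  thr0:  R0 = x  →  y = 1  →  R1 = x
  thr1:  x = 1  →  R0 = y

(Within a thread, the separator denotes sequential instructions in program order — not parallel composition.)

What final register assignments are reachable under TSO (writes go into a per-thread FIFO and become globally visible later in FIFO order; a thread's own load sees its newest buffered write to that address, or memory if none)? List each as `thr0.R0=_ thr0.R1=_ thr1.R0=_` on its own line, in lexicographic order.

outcome vector order: (thr0.R0,thr0.R1,thr1.R0)
|TSO outcomes| = 6

thr0.R0=0 thr0.R1=0 thr1.R0=0
thr0.R0=0 thr0.R1=0 thr1.R0=1
thr0.R0=0 thr0.R1=1 thr1.R0=0
thr0.R0=0 thr0.R1=1 thr1.R0=1
thr0.R0=1 thr0.R1=1 thr1.R0=0
thr0.R0=1 thr0.R1=1 thr1.R0=1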